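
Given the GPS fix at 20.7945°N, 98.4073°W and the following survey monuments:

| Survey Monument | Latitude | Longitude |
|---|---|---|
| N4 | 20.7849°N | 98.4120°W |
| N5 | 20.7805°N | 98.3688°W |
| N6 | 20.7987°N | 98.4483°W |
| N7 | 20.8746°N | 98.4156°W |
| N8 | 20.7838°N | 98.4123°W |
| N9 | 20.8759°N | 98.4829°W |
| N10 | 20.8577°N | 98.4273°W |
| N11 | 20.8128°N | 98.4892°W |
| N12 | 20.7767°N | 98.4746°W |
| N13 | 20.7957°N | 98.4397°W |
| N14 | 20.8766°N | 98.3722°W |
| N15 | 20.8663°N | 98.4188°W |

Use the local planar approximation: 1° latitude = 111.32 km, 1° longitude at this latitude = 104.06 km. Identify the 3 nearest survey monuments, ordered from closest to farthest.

Distances from 20.7945°N, 98.4073°W:
N4: √((-0.0096·111.32)² + (-0.0047·104.06)²) = √(1.142060 + 0.239201) = 1.1753 km
N5: √((-0.0140·111.32)² + (0.0385·104.06)²) = √(2.428860 + 16.050520) = 4.2988 km
N6: √((0.0042·111.32)² + (-0.0410·104.06)²) = √(0.218597 + 18.202681) = 4.2920 km
N7: √((0.0801·111.32)² + (-0.0083·104.06)²) = √(79.508110 + 0.745974) = 8.9585 km
N8: √((-0.0107·111.32)² + (-0.0050·104.06)²) = √(1.418776 + 0.270712) = 1.2998 km
N9: √((0.0814·111.32)² + (-0.0756·104.06)²) = √(82.109840 + 61.888682) = 11.9999 km
N10: √((0.0632·111.32)² + (-0.0200·104.06)²) = √(49.497191 + 4.331393) = 7.3368 km
N11: √((0.0183·111.32)² + (-0.0819·104.06)²) = √(4.150005 + 72.633245) = 8.7626 km
N12: √((-0.0178·111.32)² + (-0.0673·104.06)²) = √(3.926326 + 49.045342) = 7.2782 km
N13: √((0.0012·111.32)² + (-0.0324·104.06)²) = √(0.017845 + 11.367309) = 3.3742 km
N14: √((0.0821·111.32)² + (0.0351·104.06)²) = √(83.528121 + 13.340800) = 9.8422 km
N15: √((0.0718·111.32)² + (-0.0115·104.06)²) = √(63.884468 + 1.432067) = 8.0819 km
Sorted: N4 (1.1753 km) < N8 (1.2998 km) < N13 (3.3742 km) < N6 (4.2920 km) < N5 (4.2988 km) < …

N4, N8, N13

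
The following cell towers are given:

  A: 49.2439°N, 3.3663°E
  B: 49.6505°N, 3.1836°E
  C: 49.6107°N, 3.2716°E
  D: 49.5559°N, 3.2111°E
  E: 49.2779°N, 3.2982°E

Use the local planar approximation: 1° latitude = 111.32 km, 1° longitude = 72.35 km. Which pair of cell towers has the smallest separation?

A and E

Pairwise distances:
A–B: √((0.4066·111.32)² + (-0.1827·72.35)²) = √(2048.713098 + 174.724645) = 47.1533 km
A–C: √((0.3668·111.32)² + (-0.0947·72.35)²) = √(1667.266597 + 46.943669) = 41.4030 km
A–D: √((0.3120·111.32)² + (-0.1552·72.35)²) = √(1206.300710 + 126.084153) = 36.5018 km
A–E: √((0.0340·111.32)² + (-0.0681·72.35)²) = √(14.325317 + 24.275674) = 6.2130 km
B–C: √((-0.0398·111.32)² + (0.0880·72.35)²) = √(19.629649 + 40.536142) = 7.7567 km
B–D: √((-0.0946·111.32)² + (0.0275·72.35)²) = √(110.899265 + 3.958608) = 10.7172 km
B–E: √((-0.3726·111.32)² + (0.1146·72.35)²) = √(1720.410547 + 68.745822) = 42.2984 km
C–D: √((-0.0548·111.32)² + (-0.0605·72.35)²) = √(37.214099 + 19.159661) = 7.5082 km
C–E: √((-0.3328·111.32)² + (0.0266·72.35)²) = √(1372.502141 + 3.703739) = 37.0972 km
D–E: √((-0.2780·111.32)² + (0.0871·72.35)²) = √(957.714333 + 39.711234) = 31.5820 km
Closest pair: A–E at 6.2130 km.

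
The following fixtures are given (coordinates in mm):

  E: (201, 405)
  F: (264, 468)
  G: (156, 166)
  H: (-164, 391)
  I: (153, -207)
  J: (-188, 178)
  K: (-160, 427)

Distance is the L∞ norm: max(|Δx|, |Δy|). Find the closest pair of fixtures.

Pairwise distances:
H–K: 36 mm
E–F: 63 mm
H–J: 213 mm
E–G: 239 mm
J–K: 249 mm
F–G: 302 mm
G–K: 316 mm
G–H: 320 mm
G–J: 344 mm
E–K: 361 mm
E–H: 365 mm
G–I: 373 mm
I–J: 385 mm
E–J: 389 mm
F–K: 424 mm
F–H: 428 mm
F–J: 452 mm
H–I: 598 mm
E–I: 612 mm
I–K: 634 mm
F–I: 675 mm
Closest pair: H–K at 36 mm.

H and K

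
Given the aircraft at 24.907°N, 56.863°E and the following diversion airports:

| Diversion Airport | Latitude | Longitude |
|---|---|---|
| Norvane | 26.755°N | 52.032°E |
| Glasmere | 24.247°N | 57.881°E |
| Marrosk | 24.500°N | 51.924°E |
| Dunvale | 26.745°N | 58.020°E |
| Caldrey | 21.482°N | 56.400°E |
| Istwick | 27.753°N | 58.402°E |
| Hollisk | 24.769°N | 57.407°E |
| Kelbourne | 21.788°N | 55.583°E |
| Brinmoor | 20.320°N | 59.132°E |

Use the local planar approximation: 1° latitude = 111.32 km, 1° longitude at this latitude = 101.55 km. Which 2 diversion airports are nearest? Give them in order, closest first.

Distances from 24.907°N, 56.863°E:
Norvane: √((1.848·111.32)² + (-4.831·101.55)²) = √(42320.45508 + 240676.63480) = 531.975 km
Glasmere: √((-0.660·111.32)² + (1.018·101.55)²) = √(5398.01723 + 10686.99021) = 126.827 km
Marrosk: √((-0.407·111.32)² + (-4.939·101.55)²) = √(2052.74600 + 251557.86942) = 503.598 km
Dunvale: √((1.838·111.32)² + (1.157·101.55)²) = √(41863.68071 + 13804.68729) = 235.941 km
Caldrey: √((-3.425·111.32)² + (-0.463·101.55)²) = √(145367.57544 + 2210.65941) = 384.159 km
Istwick: √((2.846·111.32)² + (1.539·101.55)²) = √(100372.83407 + 24425.14188) = 353.268 km
Hollisk: √((-0.138·111.32)² + (0.544·101.55)²) = √(235.99596 + 3051.81115) = 57.339 km
Kelbourne: √((-3.119·111.32)² + (-1.280·101.55)²) = √(120552.75640 + 16895.84026) = 370.741 km
Brinmoor: √((-4.587·111.32)² + (2.269·101.55)²) = √(260737.72723 + 53091.97085) = 560.205 km
Sorted: Hollisk (57.339 km) < Glasmere (126.827 km) < Dunvale (235.941 km) < Istwick (353.268 km) < …

Hollisk, Glasmere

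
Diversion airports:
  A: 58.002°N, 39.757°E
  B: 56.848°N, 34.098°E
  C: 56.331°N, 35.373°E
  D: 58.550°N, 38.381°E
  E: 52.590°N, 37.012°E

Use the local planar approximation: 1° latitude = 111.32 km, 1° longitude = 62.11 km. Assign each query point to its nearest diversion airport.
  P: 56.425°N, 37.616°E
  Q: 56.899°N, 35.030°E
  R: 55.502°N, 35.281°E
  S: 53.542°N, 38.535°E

P at 56.425°N, 37.616°E:
  A: 220.230 km
  B: 223.519 km
  C: 139.705 km
  D: 241.280 km
  E: 428.557 km
  → nearest: C (139.705 km)
Q at 56.899°N, 35.030°E:
  A: 318.235 km
  B: 58.164 km
  C: 66.722 km
  D: 277.663 km
  E: 495.222 km
  → nearest: B (58.164 km)
R at 55.502°N, 35.281°E:
  A: 393.367 km
  B: 166.883 km
  C: 92.461 km
  D: 390.127 km
  E: 341.528 km
  → nearest: C (92.461 km)
S at 53.542°N, 38.535°E:
  A: 502.255 km
  B: 459.769 km
  C: 367.372 km
  D: 557.573 km
  E: 142.053 km
  → nearest: E (142.053 km)

P→C; Q→B; R→C; S→E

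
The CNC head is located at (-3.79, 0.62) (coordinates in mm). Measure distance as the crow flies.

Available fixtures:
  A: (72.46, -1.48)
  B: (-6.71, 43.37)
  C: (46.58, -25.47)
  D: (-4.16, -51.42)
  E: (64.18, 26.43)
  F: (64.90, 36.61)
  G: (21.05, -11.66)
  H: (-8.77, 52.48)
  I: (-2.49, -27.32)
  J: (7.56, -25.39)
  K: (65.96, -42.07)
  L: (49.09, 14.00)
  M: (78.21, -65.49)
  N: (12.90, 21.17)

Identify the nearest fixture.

N

Distances from (-3.79, 0.62):
A: √((76.25)² + (-2.10)²) = √(5814.0625 + 4.4100) = 76.28 mm
B: √((-2.92)² + (42.75)²) = √(8.5264 + 1827.5625) = 42.85 mm
C: √((50.37)² + (-26.09)²) = √(2537.1369 + 680.6881) = 56.73 mm
D: √((-0.37)² + (-52.04)²) = √(0.1369 + 2708.1616) = 52.04 mm
E: √((67.97)² + (25.81)²) = √(4619.9209 + 666.1561) = 72.71 mm
F: √((68.69)² + (35.99)²) = √(4718.3161 + 1295.2801) = 77.55 mm
G: √((24.84)² + (-12.28)²) = √(617.0256 + 150.7984) = 27.71 mm
H: √((-4.98)² + (51.86)²) = √(24.8004 + 2689.4596) = 52.10 mm
I: √((1.30)² + (-27.94)²) = √(1.6900 + 780.6436) = 27.97 mm
J: √((11.35)² + (-26.01)²) = √(128.8225 + 676.5201) = 28.38 mm
K: √((69.75)² + (-42.69)²) = √(4865.0625 + 1822.4361) = 81.78 mm
L: √((52.88)² + (13.38)²) = √(2796.2944 + 179.0244) = 54.55 mm
M: √((82.00)² + (-66.11)²) = √(6724.0000 + 4370.5321) = 105.33 mm
N: √((16.69)² + (20.55)²) = √(278.5561 + 422.3025) = 26.47 mm
Minimum: N at 26.47 mm.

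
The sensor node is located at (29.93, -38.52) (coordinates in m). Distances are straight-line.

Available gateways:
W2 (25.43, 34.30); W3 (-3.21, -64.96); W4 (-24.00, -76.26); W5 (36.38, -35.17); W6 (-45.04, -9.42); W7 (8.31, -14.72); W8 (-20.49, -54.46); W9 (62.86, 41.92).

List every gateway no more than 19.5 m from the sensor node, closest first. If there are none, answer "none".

W5

Distances from (29.93, -38.52):
W2: 72.96 m
W3: 42.39 m
W4: 65.82 m
W5: 7.27 m
W6: 80.42 m
W7: 32.15 m
W8: 52.88 m
W9: 86.92 m
Threshold 19.5 m: W5 (7.27 m) is within range.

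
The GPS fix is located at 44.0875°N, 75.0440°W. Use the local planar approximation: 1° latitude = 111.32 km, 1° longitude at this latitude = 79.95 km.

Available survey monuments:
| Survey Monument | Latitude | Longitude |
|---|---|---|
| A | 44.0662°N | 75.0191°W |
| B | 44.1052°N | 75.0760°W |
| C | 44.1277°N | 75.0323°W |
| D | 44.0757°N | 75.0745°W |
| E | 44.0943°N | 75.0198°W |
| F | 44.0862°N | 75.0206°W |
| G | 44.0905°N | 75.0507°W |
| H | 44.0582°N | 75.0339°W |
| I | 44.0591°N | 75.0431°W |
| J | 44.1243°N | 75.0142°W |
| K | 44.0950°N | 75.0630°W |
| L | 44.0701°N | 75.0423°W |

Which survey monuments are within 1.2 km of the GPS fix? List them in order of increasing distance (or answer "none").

Distances from 44.0875°N, 75.0440°W:
A: 3.0960 km
B: 3.2292 km
C: 4.5718 km
D: 2.7698 km
E: 2.0776 km
F: 1.8764 km
G: 0.6312 km
H: 3.3601 km
I: 3.1623 km
J: 4.7390 km
K: 1.7334 km
L: 1.9417 km
Threshold 1.2 km: G (0.6312 km) is within range.

G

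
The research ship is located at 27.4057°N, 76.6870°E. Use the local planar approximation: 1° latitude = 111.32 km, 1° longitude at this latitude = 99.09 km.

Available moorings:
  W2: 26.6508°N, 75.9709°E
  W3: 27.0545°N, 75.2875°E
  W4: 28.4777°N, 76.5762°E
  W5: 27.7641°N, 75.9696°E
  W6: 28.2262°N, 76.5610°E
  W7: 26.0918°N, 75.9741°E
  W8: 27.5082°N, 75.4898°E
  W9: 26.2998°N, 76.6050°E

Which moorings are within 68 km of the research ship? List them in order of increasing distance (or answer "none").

Distances from 27.4057°N, 76.6870°E:
W2: √((-0.7549·111.32)² + (-0.7161·99.09)²) = √(7061.959882 + 5035.087293) = 109.9866 km
W3: √((-0.3512·111.32)² + (-1.3995·99.09)²) = √(1528.464688 + 19231.159171) = 144.0820 km
W4: √((1.0720·111.32)² + (-0.1108·99.09)²) = √(14240.851772 + 120.542218) = 119.8390 km
W5: √((0.3584·111.32)² + (-0.7174·99.09)²) = √(1591.777631 + 5053.385170) = 81.5179 km
W6: √((0.8205·111.32)² + (-0.1260·99.09)²) = √(8342.641205 + 155.883715) = 92.1874 km
W7: √((-1.3139·111.32)² + (-0.7129·99.09)²) = √(21392.966968 + 4990.187756) = 162.4289 km
W8: √((0.1025·111.32)² + (-1.1972·99.09)²) = √(130.194946 + 14073.206919) = 119.1780 km
W9: √((-1.1059·111.32)² + (-0.0820·99.09)²) = √(15155.773683 + 66.021800) = 123.3766 km
Threshold 68 km: none within range.

none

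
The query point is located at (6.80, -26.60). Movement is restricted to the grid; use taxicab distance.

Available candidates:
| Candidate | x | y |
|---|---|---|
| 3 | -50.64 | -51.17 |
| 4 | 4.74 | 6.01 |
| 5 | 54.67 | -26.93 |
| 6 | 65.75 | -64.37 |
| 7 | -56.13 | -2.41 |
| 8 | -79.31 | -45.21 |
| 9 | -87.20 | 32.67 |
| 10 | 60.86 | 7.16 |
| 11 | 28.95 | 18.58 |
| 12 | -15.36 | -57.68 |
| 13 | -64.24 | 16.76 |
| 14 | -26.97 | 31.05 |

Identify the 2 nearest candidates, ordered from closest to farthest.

4, 5

Distances from (6.80, -26.60):
3: |-57.44| + |-24.57| = 57.44 + 24.57 = 82.01
4: |-2.06| + |32.61| = 2.06 + 32.61 = 34.67
5: |47.87| + |-0.33| = 47.87 + 0.33 = 48.20
6: |58.95| + |-37.77| = 58.95 + 37.77 = 96.72
7: |-62.93| + |24.19| = 62.93 + 24.19 = 87.12
8: |-86.11| + |-18.61| = 86.11 + 18.61 = 104.72
9: |-94.00| + |59.27| = 94.00 + 59.27 = 153.27
10: |54.06| + |33.76| = 54.06 + 33.76 = 87.82
11: |22.15| + |45.18| = 22.15 + 45.18 = 67.33
12: |-22.16| + |-31.08| = 22.16 + 31.08 = 53.24
13: |-71.04| + |43.36| = 71.04 + 43.36 = 114.40
14: |-33.77| + |57.65| = 33.77 + 57.65 = 91.42
Sorted: 4 (34.67) < 5 (48.20) < 12 (53.24) < 11 (67.33) < …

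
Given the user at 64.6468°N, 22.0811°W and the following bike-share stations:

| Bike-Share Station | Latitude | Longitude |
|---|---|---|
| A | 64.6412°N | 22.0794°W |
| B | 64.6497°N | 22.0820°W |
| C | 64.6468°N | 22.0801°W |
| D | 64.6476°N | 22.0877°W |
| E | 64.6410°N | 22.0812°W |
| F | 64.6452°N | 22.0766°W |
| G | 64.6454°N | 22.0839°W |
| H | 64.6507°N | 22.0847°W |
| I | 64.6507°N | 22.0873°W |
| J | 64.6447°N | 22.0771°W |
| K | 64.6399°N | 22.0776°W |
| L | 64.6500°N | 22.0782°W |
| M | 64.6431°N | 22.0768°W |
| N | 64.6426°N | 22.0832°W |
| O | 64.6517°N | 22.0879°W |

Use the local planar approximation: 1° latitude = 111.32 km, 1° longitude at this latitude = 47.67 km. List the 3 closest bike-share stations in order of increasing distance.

C, G, F

Distances from 64.6468°N, 22.0811°W:
A: √((-0.0056·111.32)² + (0.0017·47.67)²) = √(0.388618 + 0.006567) = 0.6286 km
B: √((0.0029·111.32)² + (-0.0009·47.67)²) = √(0.104218 + 0.001841) = 0.3257 km
C: √((0.0000·111.32)² + (0.0010·47.67)²) = √(0.000000 + 0.002272) = 0.0477 km
D: √((0.0008·111.32)² + (-0.0066·47.67)²) = √(0.007931 + 0.098987) = 0.3270 km
E: √((-0.0058·111.32)² + (-0.0001·47.67)²) = √(0.416872 + 0.000023) = 0.6457 km
F: √((-0.0016·111.32)² + (0.0045·47.67)²) = √(0.031724 + 0.046017) = 0.2788 km
G: √((-0.0014·111.32)² + (-0.0028·47.67)²) = √(0.024289 + 0.017816) = 0.2052 km
H: √((0.0039·111.32)² + (-0.0036·47.67)²) = √(0.188484 + 0.029451) = 0.4668 km
I: √((0.0039·111.32)² + (-0.0062·47.67)²) = √(0.188484 + 0.087352) = 0.5252 km
J: √((-0.0021·111.32)² + (0.0040·47.67)²) = √(0.054649 + 0.036359) = 0.3017 km
K: √((-0.0069·111.32)² + (0.0035·47.67)²) = √(0.589990 + 0.027837) = 0.7860 km
L: √((0.0032·111.32)² + (0.0029·47.67)²) = √(0.126896 + 0.019111) = 0.3821 km
M: √((-0.0037·111.32)² + (0.0043·47.67)²) = √(0.169648 + 0.042017) = 0.4601 km
N: √((-0.0042·111.32)² + (-0.0021·47.67)²) = √(0.218597 + 0.010021) = 0.4781 km
O: √((0.0049·111.32)² + (-0.0068·47.67)²) = √(0.297535 + 0.105077) = 0.6345 km
Sorted: C (0.0477 km) < G (0.2052 km) < F (0.2788 km) < J (0.3017 km) < B (0.3257 km) < …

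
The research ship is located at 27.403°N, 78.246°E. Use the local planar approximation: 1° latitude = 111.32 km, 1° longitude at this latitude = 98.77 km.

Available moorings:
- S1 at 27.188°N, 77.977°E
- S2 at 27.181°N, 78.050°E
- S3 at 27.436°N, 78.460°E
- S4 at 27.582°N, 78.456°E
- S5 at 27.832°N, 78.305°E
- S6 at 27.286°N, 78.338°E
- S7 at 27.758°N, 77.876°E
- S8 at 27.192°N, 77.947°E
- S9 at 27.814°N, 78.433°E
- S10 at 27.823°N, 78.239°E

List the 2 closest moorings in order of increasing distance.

Distances from 27.403°N, 78.246°E:
S1: √((-0.215·111.32)² + (-0.269·98.77)²) = √(572.82678 + 705.91867) = 35.760 km
S2: √((-0.222·111.32)² + (-0.196·98.77)²) = √(610.73435 + 374.76778) = 31.393 km
S3: √((0.033·111.32)² + (0.214·98.77)²) = √(13.49504 + 446.76347) = 21.454 km
S4: √((0.179·111.32)² + (0.210·98.77)²) = √(397.05663 + 430.21812) = 28.762 km
S5: √((0.429·111.32)² + (0.059·98.77)²) = √(2280.66228 + 33.95894) = 48.111 km
S6: √((-0.117·111.32)² + (0.092·98.77)²) = √(169.63604 + 82.57066) = 15.881 km
S7: √((0.355·111.32)² + (-0.370·98.77)²) = √(1561.71975 + 1335.52972) = 53.826 km
S8: √((-0.211·111.32)² + (-0.299·98.77)²) = √(551.71057 + 872.15261) = 37.734 km
S9: √((0.411·111.32)² + (0.187·98.77)²) = √(2093.29309 + 341.14053) = 49.340 km
S10: √((0.420·111.32)² + (-0.007·98.77)²) = √(2185.97392 + 0.47802) = 46.760 km
Sorted: S6 (15.881 km) < S3 (21.454 km) < S4 (28.762 km) < S2 (31.393 km) < …

S6, S3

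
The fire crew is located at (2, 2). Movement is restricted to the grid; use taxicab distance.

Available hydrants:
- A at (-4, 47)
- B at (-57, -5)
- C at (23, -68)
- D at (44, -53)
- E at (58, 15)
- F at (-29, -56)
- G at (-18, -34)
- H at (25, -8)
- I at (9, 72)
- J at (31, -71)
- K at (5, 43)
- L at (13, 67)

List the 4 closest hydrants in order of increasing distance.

H, K, A, G

Distances from (2, 2):
A: |-6| + |45| = 6 + 45 = 51
B: |-59| + |-7| = 59 + 7 = 66
C: |21| + |-70| = 21 + 70 = 91
D: |42| + |-55| = 42 + 55 = 97
E: |56| + |13| = 56 + 13 = 69
F: |-31| + |-58| = 31 + 58 = 89
G: |-20| + |-36| = 20 + 36 = 56
H: |23| + |-10| = 23 + 10 = 33
I: |7| + |70| = 7 + 70 = 77
J: |29| + |-73| = 29 + 73 = 102
K: |3| + |41| = 3 + 41 = 44
L: |11| + |65| = 11 + 65 = 76
Sorted: H (33) < K (44) < A (51) < G (56) < B (66) < E (69) < …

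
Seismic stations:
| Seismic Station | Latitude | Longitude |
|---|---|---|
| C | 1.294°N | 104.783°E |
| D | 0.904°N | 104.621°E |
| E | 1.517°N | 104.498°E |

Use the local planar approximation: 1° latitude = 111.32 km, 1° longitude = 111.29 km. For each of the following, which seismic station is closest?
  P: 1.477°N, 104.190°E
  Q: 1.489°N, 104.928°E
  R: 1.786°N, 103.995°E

P at 1.477°N, 104.190°E:
  C: √((-0.183·111.32)² + (0.593·111.29)²) = √(415.00046 + 4355.33607) = 69.068 km
  D: √((-0.573·111.32)² + (0.431·111.29)²) = √(4068.69972 + 2300.73620) = 79.809 km
  E: √((0.040·111.32)² + (0.308·111.29)²) = √(19.82743 + 1174.93467) = 34.565 km
  → nearest: E (34.565 km)
Q at 1.489°N, 104.928°E:
  C: √((-0.195·111.32)² + (-0.145·111.29)²) = √(471.21121 + 260.40438) = 27.048 km
  D: √((-0.585·111.32)² + (-0.307·111.29)²) = √(4240.90093 + 1167.31761) = 73.541 km
  E: √((0.028·111.32)² + (-0.430·111.29)²) = √(9.71544 + 2290.07231) = 47.956 km
  → nearest: C (27.048 km)
R at 1.786°N, 103.995°E:
  C: √((-0.492·111.32)² + (0.788·111.29)²) = √(2999.69156 + 7690.67962) = 103.394 km
  D: √((-0.882·111.32)² + (0.626·111.29)²) = √(9640.14498 + 4853.56613) = 120.390 km
  E: √((-0.269·111.32)² + (0.503·111.29)²) = √(896.70782 + 3133.63389) = 63.485 km
  → nearest: E (63.485 km)

P→E; Q→C; R→E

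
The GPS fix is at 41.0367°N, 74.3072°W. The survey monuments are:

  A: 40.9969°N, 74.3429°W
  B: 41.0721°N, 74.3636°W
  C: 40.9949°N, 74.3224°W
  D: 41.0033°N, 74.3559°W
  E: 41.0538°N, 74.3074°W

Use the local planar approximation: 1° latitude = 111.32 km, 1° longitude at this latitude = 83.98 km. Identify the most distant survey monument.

Distances from 41.0367°N, 74.3072°W:
A: 5.3496 km
B: 6.1615 km
C: 4.8251 km
D: 5.5273 km
E: 1.9036 km
Maximum: B at 6.1615 km.

B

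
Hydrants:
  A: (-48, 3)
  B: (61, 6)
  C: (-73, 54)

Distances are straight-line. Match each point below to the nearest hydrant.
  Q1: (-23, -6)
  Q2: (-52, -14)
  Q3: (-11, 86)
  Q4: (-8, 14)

Q1→A; Q2→A; Q3→C; Q4→A

Q1 at (-23, -6):
  A: √((-25)² + (9)²) = √(625.000 + 81.000) = 26.6
  B: √((84)² + (12)²) = √(7056.000 + 144.000) = 84.9
  C: √((-50)² + (60)²) = √(2500.000 + 3600.000) = 78.1
  → nearest: A (26.6)
Q2 at (-52, -14):
  A: √((4)² + (17)²) = √(16.000 + 289.000) = 17.5
  B: √((113)² + (20)²) = √(12769.000 + 400.000) = 114.8
  C: √((-21)² + (68)²) = √(441.000 + 4624.000) = 71.2
  → nearest: A (17.5)
Q3 at (-11, 86):
  A: √((-37)² + (-83)²) = √(1369.000 + 6889.000) = 90.9
  B: √((72)² + (-80)²) = √(5184.000 + 6400.000) = 107.6
  C: √((-62)² + (-32)²) = √(3844.000 + 1024.000) = 69.8
  → nearest: C (69.8)
Q4 at (-8, 14):
  A: √((-40)² + (-11)²) = √(1600.000 + 121.000) = 41.5
  B: √((69)² + (-8)²) = √(4761.000 + 64.000) = 69.5
  C: √((-65)² + (40)²) = √(4225.000 + 1600.000) = 76.3
  → nearest: A (41.5)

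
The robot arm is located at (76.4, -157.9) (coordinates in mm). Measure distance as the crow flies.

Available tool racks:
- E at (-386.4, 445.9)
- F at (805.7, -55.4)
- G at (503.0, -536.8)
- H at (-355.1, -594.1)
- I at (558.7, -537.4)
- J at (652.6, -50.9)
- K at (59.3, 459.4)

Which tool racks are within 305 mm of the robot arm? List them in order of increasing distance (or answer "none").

Distances from (76.4, -157.9):
E: √((-462.8)² + (603.8)²) = √(214183.840 + 364574.440) = 760.8 mm
F: √((729.3)² + (102.5)²) = √(531878.490 + 10506.250) = 736.5 mm
G: √((426.6)² + (-378.9)²) = √(181987.560 + 143565.210) = 570.6 mm
H: √((-431.5)² + (-436.2)²) = √(186192.250 + 190270.440) = 613.6 mm
I: √((482.3)² + (-379.5)²) = √(232613.290 + 144020.250) = 613.7 mm
J: √((576.2)² + (107.0)²) = √(332006.440 + 11449.000) = 586.1 mm
K: √((-17.1)² + (617.3)²) = √(292.410 + 381059.290) = 617.5 mm
Threshold 305 mm: none within range.

none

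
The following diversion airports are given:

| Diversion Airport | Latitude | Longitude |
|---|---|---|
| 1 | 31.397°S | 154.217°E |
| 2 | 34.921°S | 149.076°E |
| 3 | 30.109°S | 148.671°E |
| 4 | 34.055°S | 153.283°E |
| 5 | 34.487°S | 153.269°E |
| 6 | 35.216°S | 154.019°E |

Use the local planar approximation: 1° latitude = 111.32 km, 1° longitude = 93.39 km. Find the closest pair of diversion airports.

Pairwise distances:
1–2: 620.005 km
1–3: 537.420 km
1–4: 308.478 km
1–5: 355.190 km
1–6: 425.533 km
2–3: 537.005 km
2–4: 404.546 km
2–5: 394.553 km
2–6: 462.793 km
3–4: 615.201 km
3–5: 649.545 km
3–6: 756.740 km
4–5: 48.108 km
4–6: 146.384 km
5–6: 107.199 km
Closest pair: 4–5 at 48.108 km.

4 and 5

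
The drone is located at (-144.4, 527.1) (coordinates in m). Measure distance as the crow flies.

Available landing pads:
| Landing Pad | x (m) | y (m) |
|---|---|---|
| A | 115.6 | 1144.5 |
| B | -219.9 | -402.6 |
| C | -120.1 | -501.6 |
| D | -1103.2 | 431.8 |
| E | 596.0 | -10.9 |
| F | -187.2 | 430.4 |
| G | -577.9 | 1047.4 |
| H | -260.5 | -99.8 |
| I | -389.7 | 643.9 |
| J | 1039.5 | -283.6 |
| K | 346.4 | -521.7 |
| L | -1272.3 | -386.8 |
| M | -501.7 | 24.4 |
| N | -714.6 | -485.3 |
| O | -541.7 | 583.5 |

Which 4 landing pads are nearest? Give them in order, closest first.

F, I, O, M

Distances from (-144.4, 527.1):
A: √((260.0)² + (617.4)²) = √(67600.000 + 381182.760) = 669.9 m
B: √((-75.5)² + (-929.7)²) = √(5700.250 + 864342.090) = 932.8 m
C: √((24.3)² + (-1028.7)²) = √(590.490 + 1058223.690) = 1029.0 m
D: √((-958.8)² + (-95.3)²) = √(919297.440 + 9082.090) = 963.5 m
E: √((740.4)² + (-538.0)²) = √(548192.160 + 289444.000) = 915.2 m
F: √((-42.8)² + (-96.7)²) = √(1831.840 + 9350.890) = 105.7 m
G: √((-433.5)² + (520.3)²) = √(187922.250 + 270712.090) = 677.2 m
H: √((-116.1)² + (-626.9)²) = √(13479.210 + 393003.610) = 637.6 m
I: √((-245.3)² + (116.8)²) = √(60172.090 + 13642.240) = 271.7 m
J: √((1183.9)² + (-810.7)²) = √(1401619.210 + 657234.490) = 1434.9 m
K: √((490.8)² + (-1048.8)²) = √(240884.640 + 1099981.440) = 1158.0 m
L: √((-1127.9)² + (-913.9)²) = √(1272158.410 + 835213.210) = 1451.7 m
M: √((-357.3)² + (-502.7)²) = √(127663.290 + 252707.290) = 616.7 m
N: √((-570.2)² + (-1012.4)²) = √(325128.040 + 1024953.760) = 1161.9 m
O: √((-397.3)² + (56.4)²) = √(157847.290 + 3180.960) = 401.3 m
Sorted: F (105.7 m) < I (271.7 m) < O (401.3 m) < M (616.7 m) < H (637.6 m) < A (669.9 m) < …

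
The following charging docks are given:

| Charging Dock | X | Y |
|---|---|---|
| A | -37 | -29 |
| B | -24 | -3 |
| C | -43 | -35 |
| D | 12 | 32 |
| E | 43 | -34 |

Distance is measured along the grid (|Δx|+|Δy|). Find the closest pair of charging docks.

Pairwise distances:
A–B: |13| + |26| = 13 + 26 = 39
A–C: |-6| + |-6| = 6 + 6 = 12
A–D: |49| + |61| = 49 + 61 = 110
A–E: |80| + |-5| = 80 + 5 = 85
B–C: |-19| + |-32| = 19 + 32 = 51
B–D: |36| + |35| = 36 + 35 = 71
B–E: |67| + |-31| = 67 + 31 = 98
C–D: |55| + |67| = 55 + 67 = 122
C–E: |86| + |1| = 86 + 1 = 87
D–E: |31| + |-66| = 31 + 66 = 97
Closest pair: A–C at 12.

A and C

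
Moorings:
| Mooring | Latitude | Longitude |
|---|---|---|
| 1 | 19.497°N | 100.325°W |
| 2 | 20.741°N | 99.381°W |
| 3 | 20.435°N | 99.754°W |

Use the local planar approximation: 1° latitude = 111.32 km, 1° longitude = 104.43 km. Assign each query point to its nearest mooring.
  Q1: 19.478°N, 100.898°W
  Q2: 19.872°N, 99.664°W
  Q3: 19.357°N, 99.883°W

Q1 at 19.478°N, 100.898°W:
  1: √((0.019·111.32)² + (0.573·104.43)²) = √(4.47356 + 3580.63292) = 59.876 km
  2: √((1.263·111.32)² + (1.517·104.43)²) = √(19767.56140 + 25096.99462) = 211.813 km
  3: √((0.957·111.32)² + (1.144·104.43)²) = √(11349.33122 + 14272.58391) = 160.068 km
  → nearest: 1 (59.876 km)
Q2 at 19.872°N, 99.664°W:
  1: √((-0.375·111.32)² + (-0.661·104.43)²) = √(1742.64502 + 4764.89654) = 80.669 km
  2: √((0.869·111.32)² + (0.283·104.43)²) = √(9358.06265 + 873.42059) = 101.151 km
  3: √((0.563·111.32)² + (-0.090·104.43)²) = √(3927.92498 + 88.33556) = 63.374 km
  → nearest: 3 (63.374 km)
Q3 at 19.357°N, 99.883°W:
  1: √((0.140·111.32)² + (-0.442·104.43)²) = √(242.88599 + 2130.56650) = 48.718 km
  2: √((1.384·111.32)² + (0.502·104.43)²) = √(23736.60351 + 2748.26110) = 162.742 km
  3: √((1.078·111.32)² + (0.129·104.43)²) = √(14400.71041 + 181.48050) = 120.757 km
  → nearest: 1 (48.718 km)

Q1→1; Q2→3; Q3→1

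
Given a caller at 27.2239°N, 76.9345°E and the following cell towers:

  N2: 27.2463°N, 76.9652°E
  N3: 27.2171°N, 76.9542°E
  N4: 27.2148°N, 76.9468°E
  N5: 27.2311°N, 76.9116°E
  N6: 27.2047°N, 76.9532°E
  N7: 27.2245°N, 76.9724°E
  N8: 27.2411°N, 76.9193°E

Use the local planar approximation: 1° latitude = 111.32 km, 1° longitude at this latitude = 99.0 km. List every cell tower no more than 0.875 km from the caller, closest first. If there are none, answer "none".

none

Distances from 27.2239°N, 76.9345°E:
N2: 3.9313 km
N3: 2.0921 km
N4: 1.5840 km
N5: 2.4046 km
N6: 2.8276 km
N7: 3.7527 km
N8: 2.4353 km
Threshold 0.875 km: none within range.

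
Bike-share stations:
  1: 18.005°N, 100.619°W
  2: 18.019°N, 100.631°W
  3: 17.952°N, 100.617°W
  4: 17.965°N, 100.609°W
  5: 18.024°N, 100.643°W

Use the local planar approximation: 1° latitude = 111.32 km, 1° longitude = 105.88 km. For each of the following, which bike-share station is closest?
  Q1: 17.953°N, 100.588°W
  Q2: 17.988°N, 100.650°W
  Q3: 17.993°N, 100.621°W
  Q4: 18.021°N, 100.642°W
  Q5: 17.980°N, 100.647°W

Q1→4; Q2→1; Q3→1; Q4→5; Q5→1

Q1 at 17.953°N, 100.588°W:
  1: √((0.052·111.32)² + (-0.031·105.88)²) = √(33.50835 + 10.77336) = 6.654 km
  2: √((0.066·111.32)² + (-0.043·105.88)²) = √(53.98017 + 20.72835) = 8.643 km
  3: √((-0.001·111.32)² + (-0.029·105.88)²) = √(0.01239 + 9.42809) = 3.073 km
  4: √((0.012·111.32)² + (-0.021·105.88)²) = √(1.78447 + 4.94386) = 2.594 km
  5: √((0.071·111.32)² + (-0.055·105.88)²) = √(62.46879 + 33.91199) = 9.817 km
  → nearest: 4 (2.594 km)
Q2 at 17.988°N, 100.650°W:
  1: √((0.017·111.32)² + (0.031·105.88)²) = √(3.58133 + 10.77336) = 3.789 km
  2: √((0.031·111.32)² + (0.019·105.88)²) = √(11.90885 + 4.04702) = 3.994 km
  3: √((-0.036·111.32)² + (0.033·105.88)²) = √(16.06022 + 12.20832) = 5.317 km
  4: √((-0.023·111.32)² + (0.041·105.88)²) = √(6.55544 + 18.84498) = 5.040 km
  5: √((0.036·111.32)² + (0.007·105.88)²) = √(16.06022 + 0.54932) = 4.075 km
  → nearest: 1 (3.789 km)
Q3 at 17.993°N, 100.621°W:
  1: √((0.012·111.32)² + (0.002·105.88)²) = √(1.78447 + 0.04484) = 1.353 km
  2: √((0.026·111.32)² + (-0.010·105.88)²) = √(8.37709 + 1.12106) = 3.082 km
  3: √((-0.041·111.32)² + (0.004·105.88)²) = √(20.83119 + 0.17937) = 4.584 km
  4: √((-0.028·111.32)² + (0.012·105.88)²) = √(9.71544 + 1.61432) = 3.366 km
  5: √((0.031·111.32)² + (-0.022·105.88)²) = √(11.90885 + 5.42592) = 4.164 km
  → nearest: 1 (1.353 km)
Q4 at 18.021°N, 100.642°W:
  1: √((-0.016·111.32)² + (0.023·105.88)²) = √(3.17239 + 5.93039) = 3.017 km
  2: √((-0.002·111.32)² + (0.011·105.88)²) = √(0.04957 + 1.35648) = 1.186 km
  3: √((-0.069·111.32)² + (0.025·105.88)²) = √(58.99899 + 7.00661) = 8.124 km
  4: √((-0.056·111.32)² + (0.033·105.88)²) = √(38.86176 + 12.20832) = 7.146 km
  5: √((0.003·111.32)² + (-0.001·105.88)²) = √(0.11153 + 0.01121) = 0.350 km
  → nearest: 5 (0.350 km)
Q5 at 17.980°N, 100.647°W:
  1: √((0.025·111.32)² + (0.028·105.88)²) = √(7.74509 + 8.78909) = 4.066 km
  2: √((0.039·111.32)² + (0.016·105.88)²) = √(18.84845 + 2.86991) = 4.660 km
  3: √((-0.028·111.32)² + (0.030·105.88)²) = √(9.71544 + 10.08952) = 4.450 km
  4: √((-0.015·111.32)² + (0.038·105.88)²) = √(2.78823 + 16.18807) = 4.356 km
  5: √((0.044·111.32)² + (0.004·105.88)²) = √(23.99119 + 0.17937) = 4.916 km
  → nearest: 1 (4.066 km)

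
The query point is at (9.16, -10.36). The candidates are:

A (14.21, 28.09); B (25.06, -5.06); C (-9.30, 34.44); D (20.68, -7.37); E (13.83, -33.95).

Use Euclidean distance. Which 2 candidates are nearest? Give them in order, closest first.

D, B

Distances from (9.16, -10.36):
A: √((5.05)² + (38.45)²) = √(25.5025 + 1478.4025) = 38.78
B: √((15.90)² + (5.30)²) = √(252.8100 + 28.0900) = 16.76
C: √((-18.46)² + (44.80)²) = √(340.7716 + 2007.0400) = 48.45
D: √((11.52)² + (2.99)²) = √(132.7104 + 8.9401) = 11.90
E: √((4.67)² + (-23.59)²) = √(21.8089 + 556.4881) = 24.05
Sorted: D (11.90) < B (16.76) < E (24.05) < A (38.78) < …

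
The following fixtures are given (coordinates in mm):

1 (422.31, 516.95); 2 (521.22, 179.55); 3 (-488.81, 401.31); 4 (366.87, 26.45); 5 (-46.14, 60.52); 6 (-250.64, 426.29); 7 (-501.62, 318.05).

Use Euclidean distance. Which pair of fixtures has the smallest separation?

Pairwise distances:
1–2: √((98.91)² + (-337.40)²) = √(9783.1881 + 113838.7600) = 351.60 mm
1–3: √((-911.12)² + (-115.64)²) = √(830139.6544 + 13372.6096) = 918.43 mm
1–4: √((-55.44)² + (-490.50)²) = √(3073.5936 + 240590.2500) = 493.62 mm
1–5: √((-468.45)² + (-456.43)²) = √(219445.4025 + 208328.3449) = 654.04 mm
1–6: √((-672.95)² + (-90.66)²) = √(452861.7025 + 8219.2356) = 679.03 mm
1–7: √((-923.93)² + (-198.90)²) = √(853646.6449 + 39561.2100) = 945.10 mm
2–3: √((-1010.03)² + (221.76)²) = √(1020160.6009 + 49177.4976) = 1034.09 mm
2–4: √((-154.35)² + (-153.10)²) = √(23823.9225 + 23439.6100) = 217.40 mm
2–5: √((-567.36)² + (-119.03)²) = √(321897.3696 + 14168.1409) = 579.71 mm
2–6: √((-771.86)² + (246.74)²) = √(595767.8596 + 60880.6276) = 810.34 mm
2–7: √((-1022.84)² + (138.50)²) = √(1046201.6656 + 19182.2500) = 1032.17 mm
3–4: √((855.68)² + (-374.86)²) = √(732188.2624 + 140520.0196) = 934.19 mm
3–5: √((442.67)² + (-340.79)²) = √(195956.7289 + 116137.8241) = 558.65 mm
3–6: √((238.17)² + (24.98)²) = √(56724.9489 + 624.0004) = 239.48 mm
3–7: √((-12.81)² + (-83.26)²) = √(164.0961 + 6932.2276) = 84.24 mm
4–5: √((-413.01)² + (34.07)²) = √(170577.2601 + 1160.7649) = 414.41 mm
4–6: √((-617.51)² + (399.84)²) = √(381318.6001 + 159872.0256) = 735.66 mm
4–7: √((-868.49)² + (291.60)²) = √(754274.8801 + 85030.5600) = 916.14 mm
5–6: √((-204.50)² + (365.77)²) = √(41820.2500 + 133787.6929) = 419.06 mm
5–7: √((-455.48)² + (257.53)²) = √(207462.0304 + 66321.7009) = 523.24 mm
6–7: √((-250.98)² + (-108.24)²) = √(62990.9604 + 11715.8976) = 273.33 mm
Closest pair: 3–7 at 84.24 mm.

3 and 7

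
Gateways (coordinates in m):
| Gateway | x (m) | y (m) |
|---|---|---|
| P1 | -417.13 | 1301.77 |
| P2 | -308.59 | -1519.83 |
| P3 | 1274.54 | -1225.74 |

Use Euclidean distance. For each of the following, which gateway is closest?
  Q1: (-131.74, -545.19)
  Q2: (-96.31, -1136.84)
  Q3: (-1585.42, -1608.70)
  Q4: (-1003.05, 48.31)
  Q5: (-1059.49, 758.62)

Q1 at (-131.74, -545.19):
  P1: √((-285.39)² + (1846.96)²) = √(81447.4521 + 3411261.2416) = 1868.88 m
  P2: √((-176.85)² + (-974.64)²) = √(31275.9225 + 949923.1296) = 990.55 m
  P3: √((1406.28)² + (-680.55)²) = √(1977623.4384 + 463148.3025) = 1562.30 m
  → nearest: P2 (990.55 m)
Q2 at (-96.31, -1136.84):
  P1: √((-320.82)² + (2438.61)²) = √(102925.4724 + 5946818.7321) = 2459.62 m
  P2: √((-212.28)² + (-382.99)²) = √(45062.7984 + 146681.3401) = 437.89 m
  P3: √((1370.85)² + (-88.90)²) = √(1879229.7225 + 7903.2100) = 1373.73 m
  → nearest: P2 (437.89 m)
Q3 at (-1585.42, -1608.70):
  P1: √((1168.29)² + (2910.47)²) = √(1364901.5241 + 8470835.6209) = 3136.20 m
  P2: √((1276.83)² + (88.87)²) = √(1630294.8489 + 7897.8769) = 1279.92 m
  P3: √((2859.96)² + (382.96)²) = √(8179371.2016 + 146658.3616) = 2885.49 m
  → nearest: P2 (1279.92 m)
Q4 at (-1003.05, 48.31):
  P1: √((585.92)² + (1253.46)²) = √(343302.2464 + 1571161.9716) = 1383.64 m
  P2: √((694.46)² + (-1568.14)²) = √(482274.6916 + 2459063.0596) = 1715.03 m
  P3: √((2277.59)² + (-1274.05)²) = √(5187416.2081 + 1623203.4025) = 2609.72 m
  → nearest: P1 (1383.64 m)
Q5 at (-1059.49, 758.62):
  P1: √((642.36)² + (543.15)²) = √(412626.3696 + 295011.9225) = 841.21 m
  P2: √((750.90)² + (-2278.45)²) = √(563850.8100 + 5191334.4025) = 2399.00 m
  P3: √((2334.03)² + (-1984.36)²) = √(5447696.0409 + 3937684.6096) = 3063.56 m
  → nearest: P1 (841.21 m)

Q1→P2; Q2→P2; Q3→P2; Q4→P1; Q5→P1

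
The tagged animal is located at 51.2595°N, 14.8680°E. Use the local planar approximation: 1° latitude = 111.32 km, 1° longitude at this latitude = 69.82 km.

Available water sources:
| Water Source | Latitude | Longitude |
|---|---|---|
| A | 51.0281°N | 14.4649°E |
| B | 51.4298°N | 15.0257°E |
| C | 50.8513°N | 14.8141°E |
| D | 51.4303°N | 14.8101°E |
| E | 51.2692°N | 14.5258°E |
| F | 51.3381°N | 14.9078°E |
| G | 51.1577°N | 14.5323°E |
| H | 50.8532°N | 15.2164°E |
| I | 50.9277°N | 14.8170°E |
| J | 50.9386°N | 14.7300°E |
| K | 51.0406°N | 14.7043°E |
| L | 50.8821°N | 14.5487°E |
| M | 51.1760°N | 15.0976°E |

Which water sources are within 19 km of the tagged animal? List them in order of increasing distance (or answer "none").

F, M

Distances from 51.2595°N, 14.8680°E:
A: √((-0.2314·111.32)² + (-0.4031·69.82)²) = √(663.549161 + 792.109615) = 38.1531 km
B: √((0.1703·111.32)² + (0.1577·69.82)²) = √(359.398029 + 121.233621) = 21.9233 km
C: √((-0.4082·111.32)² + (-0.0539·69.82)²) = √(2064.868486 + 14.162412) = 45.5964 km
D: √((0.1708·111.32)² + (-0.0579·69.82)²) = √(361.511509 + 16.342437) = 19.4385 km
E: √((0.0097·111.32)² + (-0.3422·69.82)²) = √(1.165977 + 570.846969) = 23.9168 km
F: √((0.0786·111.32)² + (0.0398·69.82)²) = √(76.558160 + 7.721930) = 9.1804 km
G: √((-0.1018·111.32)² + (-0.3357·69.82)²) = √(128.422746 + 549.366751) = 26.0344 km
H: √((-0.4063·111.32)² + (0.3484·69.82)²) = √(2045.691026 + 591.719636) = 51.3557 km
I: √((-0.3318·111.32)² + (-0.0510·69.82)²) = √(1364.266323 + 12.679439) = 37.1072 km
J: √((-0.3209·111.32)² + (-0.1380·69.82)²) = √(1276.103293 + 92.836308) = 36.9992 km
K: √((-0.2189·111.32)² + (-0.1637·69.82)²) = √(593.796890 + 130.634247) = 26.9153 km
L: √((-0.3774·111.32)² + (-0.3193·69.82)²) = √(1765.022260 + 497.001302) = 47.5607 km
M: √((-0.0835·111.32)² + (0.2296·69.82)²) = √(86.401115 + 256.982445) = 18.5306 km
Threshold 19 km: F (9.1804 km), M (18.5306 km) are within range.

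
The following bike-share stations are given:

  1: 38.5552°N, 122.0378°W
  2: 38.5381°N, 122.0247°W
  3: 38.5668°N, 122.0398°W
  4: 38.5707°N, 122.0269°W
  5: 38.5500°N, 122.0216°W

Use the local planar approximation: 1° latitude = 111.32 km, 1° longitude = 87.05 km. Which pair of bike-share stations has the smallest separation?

Pairwise distances:
1–2: 2.2190 km
1–3: 1.3030 km
1–4: 1.9691 km
1–5: 1.5244 km
2–3: 3.4547 km
2–4: 3.6341 km
2–5: 1.3519 km
3–4: 1.2039 km
3–5: 2.4510 km
4–5: 2.3501 km
Closest pair: 3–4 at 1.2039 km.

3 and 4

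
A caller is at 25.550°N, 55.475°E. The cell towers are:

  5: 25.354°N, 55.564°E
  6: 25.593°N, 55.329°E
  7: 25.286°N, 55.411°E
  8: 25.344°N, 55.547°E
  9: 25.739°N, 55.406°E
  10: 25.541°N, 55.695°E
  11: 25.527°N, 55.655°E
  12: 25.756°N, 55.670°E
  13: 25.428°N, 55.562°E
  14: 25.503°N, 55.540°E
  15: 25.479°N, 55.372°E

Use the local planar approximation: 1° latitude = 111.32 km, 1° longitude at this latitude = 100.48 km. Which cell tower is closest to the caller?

Distances from 25.550°N, 55.475°E:
5: √((-0.196·111.32)² + (0.089·100.48)²) = √(476.05654 + 79.97224) = 23.580 km
6: √((0.043·111.32)² + (-0.146·100.48)²) = √(22.91307 + 215.21125) = 15.431 km
7: √((-0.264·111.32)² + (-0.064·100.48)²) = √(863.68276 + 41.35416) = 30.084 km
8: √((-0.206·111.32)² + (0.072·100.48)²) = √(525.87295 + 52.33886) = 24.046 km
9: √((0.189·111.32)² + (-0.069·100.48)²) = √(442.65972 + 48.06815) = 22.152 km
10: √((-0.009·111.32)² + (0.220·100.48)²) = √(1.00376 + 488.65755) = 22.128 km
11: √((-0.023·111.32)² + (0.180·100.48)²) = √(6.55544 + 327.11786) = 18.267 km
12: √((0.206·111.32)² + (0.195·100.48)²) = √(525.87295 + 383.90916) = 30.163 km
13: √((-0.122·111.32)² + (0.087·100.48)²) = √(184.44465 + 76.41837) = 16.151 km
14: √((-0.047·111.32)² + (0.065·100.48)²) = √(27.37424 + 42.65657) = 8.368 km
15: √((-0.071·111.32)² + (-0.103·100.48)²) = √(62.46879 + 107.11091) = 13.022 km
Minimum: 14 at 8.368 km.

14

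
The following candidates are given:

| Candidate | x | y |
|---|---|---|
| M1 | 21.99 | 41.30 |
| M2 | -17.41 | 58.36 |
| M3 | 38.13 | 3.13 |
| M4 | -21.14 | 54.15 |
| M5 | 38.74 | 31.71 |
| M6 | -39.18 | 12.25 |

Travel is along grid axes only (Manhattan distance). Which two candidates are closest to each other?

M2 and M4

Pairwise distances:
M2–M4: 7.94
M1–M5: 26.34
M3–M5: 29.19
M1–M3: 54.31
M1–M4: 55.98
M1–M2: 56.46
M4–M6: 59.94
M2–M6: 67.88
M4–M5: 82.32
M2–M5: 82.80
M3–M6: 86.43
M1–M6: 90.22
M5–M6: 97.38
M3–M4: 110.29
M2–M3: 110.77
Closest pair: M2–M4 at 7.94.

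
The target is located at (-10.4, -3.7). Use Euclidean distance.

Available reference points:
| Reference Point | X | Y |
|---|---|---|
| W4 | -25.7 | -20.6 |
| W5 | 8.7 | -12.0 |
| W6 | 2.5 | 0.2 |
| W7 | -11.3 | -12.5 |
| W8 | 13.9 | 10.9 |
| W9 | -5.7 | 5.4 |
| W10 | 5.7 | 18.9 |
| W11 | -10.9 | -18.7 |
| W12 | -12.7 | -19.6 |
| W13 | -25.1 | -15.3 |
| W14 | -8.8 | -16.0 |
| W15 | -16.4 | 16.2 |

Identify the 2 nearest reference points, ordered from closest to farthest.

W7, W9

Distances from (-10.4, -3.7):
W4: √((-15.3)² + (-16.9)²) = √(234.0900 + 285.6100) = 22.80
W5: √((19.1)² + (-8.3)²) = √(364.8100 + 68.8900) = 20.83
W6: √((12.9)² + (3.9)²) = √(166.4100 + 15.2100) = 13.48
W7: √((-0.9)² + (-8.8)²) = √(0.8100 + 77.4400) = 8.85
W8: √((24.3)² + (14.6)²) = √(590.4900 + 213.1600) = 28.35
W9: √((4.7)² + (9.1)²) = √(22.0900 + 82.8100) = 10.24
W10: √((16.1)² + (22.6)²) = √(259.2100 + 510.7600) = 27.75
W11: √((-0.5)² + (-15.0)²) = √(0.2500 + 225.0000) = 15.01
W12: √((-2.3)² + (-15.9)²) = √(5.2900 + 252.8100) = 16.07
W13: √((-14.7)² + (-11.6)²) = √(216.0900 + 134.5600) = 18.73
W14: √((1.6)² + (-12.3)²) = √(2.5600 + 151.2900) = 12.40
W15: √((-6.0)² + (19.9)²) = √(36.0000 + 396.0100) = 20.78
Sorted: W7 (8.85) < W9 (10.24) < W14 (12.40) < W6 (13.48) < …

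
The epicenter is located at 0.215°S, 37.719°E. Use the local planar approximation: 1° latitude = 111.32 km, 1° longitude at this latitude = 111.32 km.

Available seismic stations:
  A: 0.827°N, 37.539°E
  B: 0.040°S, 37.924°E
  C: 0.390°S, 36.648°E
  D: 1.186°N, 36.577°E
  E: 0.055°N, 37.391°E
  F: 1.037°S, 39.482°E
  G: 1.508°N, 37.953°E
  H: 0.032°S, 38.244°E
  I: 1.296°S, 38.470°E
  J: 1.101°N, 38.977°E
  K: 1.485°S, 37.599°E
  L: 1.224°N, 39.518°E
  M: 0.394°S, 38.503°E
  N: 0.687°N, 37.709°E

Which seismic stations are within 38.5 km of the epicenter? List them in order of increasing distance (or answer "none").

B

Distances from 0.215°S, 37.719°E:
A: √((1.042·111.32)² + (-0.180·111.32)²) = √(13454.94210 + 401.50541) = 117.713 km
B: √((0.175·111.32)² + (0.205·111.32)²) = √(379.50936 + 520.77978) = 30.005 km
C: √((-0.175·111.32)² + (-1.071·111.32)²) = √(379.50936 + 14214.29541) = 120.805 km
D: √((1.401·111.32)² + (-1.142·111.32)²) = √(24323.30949 + 16161.38600) = 201.208 km
E: √((0.270·111.32)² + (-0.328·111.32)²) = √(903.38718 + 1333.19625) = 47.293 km
F: √((-0.822·111.32)² + (1.763·111.32)²) = √(8373.17235 + 38516.87285) = 216.541 km
G: √((1.723·111.32)² + (0.234·111.32)²) = √(36788.91252 + 678.54415) = 193.565 km
H: √((0.183·111.32)² + (0.525·111.32)²) = √(415.00046 + 3415.58425) = 61.892 km
I: √((-1.081·111.32)² + (0.751·111.32)²) = √(14480.97432 + 6989.18071) = 146.527 km
J: √((1.316·111.32)² + (1.258·111.32)²) = √(21461.40617 + 19611.35845) = 202.664 km
K: √((-1.270·111.32)² + (-0.120·111.32)²) = √(19987.28648 + 178.44685) = 142.006 km
L: √((1.439·111.32)² + (1.799·111.32)²) = √(25660.66950 + 40105.94206) = 256.450 km
M: √((-0.179·111.32)² + (0.784·111.32)²) = √(397.05663 + 7616.90468) = 89.521 km
N: √((0.902·111.32)² + (-0.010·111.32)²) = √(10082.29663 + 1.23921) = 100.417 km
Threshold 38.5 km: B (30.005 km) is within range.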